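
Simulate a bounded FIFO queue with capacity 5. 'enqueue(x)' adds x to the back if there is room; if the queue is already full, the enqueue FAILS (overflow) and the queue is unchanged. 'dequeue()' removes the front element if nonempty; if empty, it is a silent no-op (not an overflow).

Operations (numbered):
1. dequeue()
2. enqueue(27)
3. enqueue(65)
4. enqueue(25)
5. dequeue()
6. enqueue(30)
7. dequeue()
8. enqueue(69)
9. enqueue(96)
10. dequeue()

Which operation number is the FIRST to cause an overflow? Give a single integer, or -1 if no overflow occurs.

1. dequeue(): empty, no-op, size=0
2. enqueue(27): size=1
3. enqueue(65): size=2
4. enqueue(25): size=3
5. dequeue(): size=2
6. enqueue(30): size=3
7. dequeue(): size=2
8. enqueue(69): size=3
9. enqueue(96): size=4
10. dequeue(): size=3

Answer: -1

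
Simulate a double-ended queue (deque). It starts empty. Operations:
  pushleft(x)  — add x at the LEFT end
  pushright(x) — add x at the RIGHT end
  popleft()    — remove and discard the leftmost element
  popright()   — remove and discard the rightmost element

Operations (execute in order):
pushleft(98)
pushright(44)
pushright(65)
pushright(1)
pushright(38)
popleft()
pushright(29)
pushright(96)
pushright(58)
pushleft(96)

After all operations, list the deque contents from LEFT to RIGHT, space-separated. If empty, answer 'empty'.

pushleft(98): [98]
pushright(44): [98, 44]
pushright(65): [98, 44, 65]
pushright(1): [98, 44, 65, 1]
pushright(38): [98, 44, 65, 1, 38]
popleft(): [44, 65, 1, 38]
pushright(29): [44, 65, 1, 38, 29]
pushright(96): [44, 65, 1, 38, 29, 96]
pushright(58): [44, 65, 1, 38, 29, 96, 58]
pushleft(96): [96, 44, 65, 1, 38, 29, 96, 58]

Answer: 96 44 65 1 38 29 96 58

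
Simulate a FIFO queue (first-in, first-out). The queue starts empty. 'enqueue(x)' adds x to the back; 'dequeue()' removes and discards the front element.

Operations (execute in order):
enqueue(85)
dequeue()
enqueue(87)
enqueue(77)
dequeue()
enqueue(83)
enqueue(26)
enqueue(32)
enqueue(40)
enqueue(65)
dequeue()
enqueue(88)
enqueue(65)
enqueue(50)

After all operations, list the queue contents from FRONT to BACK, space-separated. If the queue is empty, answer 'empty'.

enqueue(85): [85]
dequeue(): []
enqueue(87): [87]
enqueue(77): [87, 77]
dequeue(): [77]
enqueue(83): [77, 83]
enqueue(26): [77, 83, 26]
enqueue(32): [77, 83, 26, 32]
enqueue(40): [77, 83, 26, 32, 40]
enqueue(65): [77, 83, 26, 32, 40, 65]
dequeue(): [83, 26, 32, 40, 65]
enqueue(88): [83, 26, 32, 40, 65, 88]
enqueue(65): [83, 26, 32, 40, 65, 88, 65]
enqueue(50): [83, 26, 32, 40, 65, 88, 65, 50]

Answer: 83 26 32 40 65 88 65 50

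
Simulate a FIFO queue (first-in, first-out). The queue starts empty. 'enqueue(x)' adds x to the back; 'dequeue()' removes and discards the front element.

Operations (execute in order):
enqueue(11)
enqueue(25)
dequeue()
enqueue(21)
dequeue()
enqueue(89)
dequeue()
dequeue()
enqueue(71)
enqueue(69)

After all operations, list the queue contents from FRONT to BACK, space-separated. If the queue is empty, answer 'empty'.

Answer: 71 69

Derivation:
enqueue(11): [11]
enqueue(25): [11, 25]
dequeue(): [25]
enqueue(21): [25, 21]
dequeue(): [21]
enqueue(89): [21, 89]
dequeue(): [89]
dequeue(): []
enqueue(71): [71]
enqueue(69): [71, 69]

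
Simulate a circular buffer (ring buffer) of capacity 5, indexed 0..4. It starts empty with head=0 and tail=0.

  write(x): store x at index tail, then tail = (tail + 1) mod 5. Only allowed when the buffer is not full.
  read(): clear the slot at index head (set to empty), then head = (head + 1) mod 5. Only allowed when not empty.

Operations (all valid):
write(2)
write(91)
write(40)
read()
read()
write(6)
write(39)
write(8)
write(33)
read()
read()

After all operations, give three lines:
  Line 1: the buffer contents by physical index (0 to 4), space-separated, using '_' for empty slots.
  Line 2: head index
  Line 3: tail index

write(2): buf=[2 _ _ _ _], head=0, tail=1, size=1
write(91): buf=[2 91 _ _ _], head=0, tail=2, size=2
write(40): buf=[2 91 40 _ _], head=0, tail=3, size=3
read(): buf=[_ 91 40 _ _], head=1, tail=3, size=2
read(): buf=[_ _ 40 _ _], head=2, tail=3, size=1
write(6): buf=[_ _ 40 6 _], head=2, tail=4, size=2
write(39): buf=[_ _ 40 6 39], head=2, tail=0, size=3
write(8): buf=[8 _ 40 6 39], head=2, tail=1, size=4
write(33): buf=[8 33 40 6 39], head=2, tail=2, size=5
read(): buf=[8 33 _ 6 39], head=3, tail=2, size=4
read(): buf=[8 33 _ _ 39], head=4, tail=2, size=3

Answer: 8 33 _ _ 39
4
2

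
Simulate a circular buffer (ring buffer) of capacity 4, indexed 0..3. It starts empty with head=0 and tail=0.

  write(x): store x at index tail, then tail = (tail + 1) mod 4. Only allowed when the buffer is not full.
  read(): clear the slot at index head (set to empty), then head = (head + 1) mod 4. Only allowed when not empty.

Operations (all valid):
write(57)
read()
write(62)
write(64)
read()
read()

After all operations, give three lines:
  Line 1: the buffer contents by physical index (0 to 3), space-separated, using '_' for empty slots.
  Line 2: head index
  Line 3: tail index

write(57): buf=[57 _ _ _], head=0, tail=1, size=1
read(): buf=[_ _ _ _], head=1, tail=1, size=0
write(62): buf=[_ 62 _ _], head=1, tail=2, size=1
write(64): buf=[_ 62 64 _], head=1, tail=3, size=2
read(): buf=[_ _ 64 _], head=2, tail=3, size=1
read(): buf=[_ _ _ _], head=3, tail=3, size=0

Answer: _ _ _ _
3
3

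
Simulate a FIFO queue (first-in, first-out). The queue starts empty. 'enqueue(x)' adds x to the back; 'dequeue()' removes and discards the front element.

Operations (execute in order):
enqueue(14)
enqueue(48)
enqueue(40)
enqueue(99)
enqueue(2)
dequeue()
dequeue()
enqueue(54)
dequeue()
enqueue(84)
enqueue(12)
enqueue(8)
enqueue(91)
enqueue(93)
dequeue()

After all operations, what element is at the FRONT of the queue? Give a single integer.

enqueue(14): queue = [14]
enqueue(48): queue = [14, 48]
enqueue(40): queue = [14, 48, 40]
enqueue(99): queue = [14, 48, 40, 99]
enqueue(2): queue = [14, 48, 40, 99, 2]
dequeue(): queue = [48, 40, 99, 2]
dequeue(): queue = [40, 99, 2]
enqueue(54): queue = [40, 99, 2, 54]
dequeue(): queue = [99, 2, 54]
enqueue(84): queue = [99, 2, 54, 84]
enqueue(12): queue = [99, 2, 54, 84, 12]
enqueue(8): queue = [99, 2, 54, 84, 12, 8]
enqueue(91): queue = [99, 2, 54, 84, 12, 8, 91]
enqueue(93): queue = [99, 2, 54, 84, 12, 8, 91, 93]
dequeue(): queue = [2, 54, 84, 12, 8, 91, 93]

Answer: 2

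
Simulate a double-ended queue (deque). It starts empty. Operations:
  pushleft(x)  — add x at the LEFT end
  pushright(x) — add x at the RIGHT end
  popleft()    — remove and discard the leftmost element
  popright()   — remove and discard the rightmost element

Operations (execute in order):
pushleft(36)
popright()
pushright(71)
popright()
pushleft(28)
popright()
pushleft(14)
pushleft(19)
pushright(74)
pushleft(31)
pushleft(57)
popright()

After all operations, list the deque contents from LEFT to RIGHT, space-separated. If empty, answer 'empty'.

Answer: 57 31 19 14

Derivation:
pushleft(36): [36]
popright(): []
pushright(71): [71]
popright(): []
pushleft(28): [28]
popright(): []
pushleft(14): [14]
pushleft(19): [19, 14]
pushright(74): [19, 14, 74]
pushleft(31): [31, 19, 14, 74]
pushleft(57): [57, 31, 19, 14, 74]
popright(): [57, 31, 19, 14]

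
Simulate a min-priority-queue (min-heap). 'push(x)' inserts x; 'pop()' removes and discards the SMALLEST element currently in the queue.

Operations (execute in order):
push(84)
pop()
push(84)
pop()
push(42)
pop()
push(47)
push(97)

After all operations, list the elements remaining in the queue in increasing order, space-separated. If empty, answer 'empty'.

push(84): heap contents = [84]
pop() → 84: heap contents = []
push(84): heap contents = [84]
pop() → 84: heap contents = []
push(42): heap contents = [42]
pop() → 42: heap contents = []
push(47): heap contents = [47]
push(97): heap contents = [47, 97]

Answer: 47 97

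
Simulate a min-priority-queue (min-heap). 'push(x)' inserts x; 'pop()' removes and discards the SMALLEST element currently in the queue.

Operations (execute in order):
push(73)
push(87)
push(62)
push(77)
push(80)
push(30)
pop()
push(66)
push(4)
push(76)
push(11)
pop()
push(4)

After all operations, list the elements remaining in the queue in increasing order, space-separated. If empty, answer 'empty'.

push(73): heap contents = [73]
push(87): heap contents = [73, 87]
push(62): heap contents = [62, 73, 87]
push(77): heap contents = [62, 73, 77, 87]
push(80): heap contents = [62, 73, 77, 80, 87]
push(30): heap contents = [30, 62, 73, 77, 80, 87]
pop() → 30: heap contents = [62, 73, 77, 80, 87]
push(66): heap contents = [62, 66, 73, 77, 80, 87]
push(4): heap contents = [4, 62, 66, 73, 77, 80, 87]
push(76): heap contents = [4, 62, 66, 73, 76, 77, 80, 87]
push(11): heap contents = [4, 11, 62, 66, 73, 76, 77, 80, 87]
pop() → 4: heap contents = [11, 62, 66, 73, 76, 77, 80, 87]
push(4): heap contents = [4, 11, 62, 66, 73, 76, 77, 80, 87]

Answer: 4 11 62 66 73 76 77 80 87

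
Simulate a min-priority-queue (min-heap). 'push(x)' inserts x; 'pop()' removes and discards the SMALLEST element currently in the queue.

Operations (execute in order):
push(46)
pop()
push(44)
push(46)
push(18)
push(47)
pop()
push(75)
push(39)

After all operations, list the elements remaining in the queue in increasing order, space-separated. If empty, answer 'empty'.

Answer: 39 44 46 47 75

Derivation:
push(46): heap contents = [46]
pop() → 46: heap contents = []
push(44): heap contents = [44]
push(46): heap contents = [44, 46]
push(18): heap contents = [18, 44, 46]
push(47): heap contents = [18, 44, 46, 47]
pop() → 18: heap contents = [44, 46, 47]
push(75): heap contents = [44, 46, 47, 75]
push(39): heap contents = [39, 44, 46, 47, 75]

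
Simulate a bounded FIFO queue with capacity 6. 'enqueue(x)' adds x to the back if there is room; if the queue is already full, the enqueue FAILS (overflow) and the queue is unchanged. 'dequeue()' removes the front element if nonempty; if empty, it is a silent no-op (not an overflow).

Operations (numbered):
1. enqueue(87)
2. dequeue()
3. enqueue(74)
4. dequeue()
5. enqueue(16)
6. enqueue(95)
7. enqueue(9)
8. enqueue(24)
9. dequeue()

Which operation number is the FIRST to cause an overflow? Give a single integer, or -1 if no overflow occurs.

Answer: -1

Derivation:
1. enqueue(87): size=1
2. dequeue(): size=0
3. enqueue(74): size=1
4. dequeue(): size=0
5. enqueue(16): size=1
6. enqueue(95): size=2
7. enqueue(9): size=3
8. enqueue(24): size=4
9. dequeue(): size=3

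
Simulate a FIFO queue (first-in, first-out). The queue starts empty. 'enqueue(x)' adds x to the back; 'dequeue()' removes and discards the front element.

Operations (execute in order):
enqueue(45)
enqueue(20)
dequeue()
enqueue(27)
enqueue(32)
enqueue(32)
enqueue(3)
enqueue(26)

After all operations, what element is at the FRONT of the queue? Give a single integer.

enqueue(45): queue = [45]
enqueue(20): queue = [45, 20]
dequeue(): queue = [20]
enqueue(27): queue = [20, 27]
enqueue(32): queue = [20, 27, 32]
enqueue(32): queue = [20, 27, 32, 32]
enqueue(3): queue = [20, 27, 32, 32, 3]
enqueue(26): queue = [20, 27, 32, 32, 3, 26]

Answer: 20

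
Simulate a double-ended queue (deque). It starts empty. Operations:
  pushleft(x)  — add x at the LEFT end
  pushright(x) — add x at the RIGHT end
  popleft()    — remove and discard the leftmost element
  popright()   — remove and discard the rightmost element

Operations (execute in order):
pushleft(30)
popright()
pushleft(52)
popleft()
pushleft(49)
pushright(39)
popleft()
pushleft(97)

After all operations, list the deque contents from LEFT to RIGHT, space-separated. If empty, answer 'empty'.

pushleft(30): [30]
popright(): []
pushleft(52): [52]
popleft(): []
pushleft(49): [49]
pushright(39): [49, 39]
popleft(): [39]
pushleft(97): [97, 39]

Answer: 97 39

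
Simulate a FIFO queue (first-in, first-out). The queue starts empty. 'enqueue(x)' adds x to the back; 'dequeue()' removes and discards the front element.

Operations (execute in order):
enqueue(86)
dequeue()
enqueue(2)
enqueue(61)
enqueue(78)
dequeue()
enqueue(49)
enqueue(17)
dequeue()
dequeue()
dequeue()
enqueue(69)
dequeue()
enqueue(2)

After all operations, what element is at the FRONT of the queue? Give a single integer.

enqueue(86): queue = [86]
dequeue(): queue = []
enqueue(2): queue = [2]
enqueue(61): queue = [2, 61]
enqueue(78): queue = [2, 61, 78]
dequeue(): queue = [61, 78]
enqueue(49): queue = [61, 78, 49]
enqueue(17): queue = [61, 78, 49, 17]
dequeue(): queue = [78, 49, 17]
dequeue(): queue = [49, 17]
dequeue(): queue = [17]
enqueue(69): queue = [17, 69]
dequeue(): queue = [69]
enqueue(2): queue = [69, 2]

Answer: 69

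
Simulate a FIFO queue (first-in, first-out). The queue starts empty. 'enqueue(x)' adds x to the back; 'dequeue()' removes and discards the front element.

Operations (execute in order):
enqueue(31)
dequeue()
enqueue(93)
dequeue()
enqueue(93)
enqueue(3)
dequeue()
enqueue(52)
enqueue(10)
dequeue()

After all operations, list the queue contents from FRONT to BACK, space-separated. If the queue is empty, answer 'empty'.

enqueue(31): [31]
dequeue(): []
enqueue(93): [93]
dequeue(): []
enqueue(93): [93]
enqueue(3): [93, 3]
dequeue(): [3]
enqueue(52): [3, 52]
enqueue(10): [3, 52, 10]
dequeue(): [52, 10]

Answer: 52 10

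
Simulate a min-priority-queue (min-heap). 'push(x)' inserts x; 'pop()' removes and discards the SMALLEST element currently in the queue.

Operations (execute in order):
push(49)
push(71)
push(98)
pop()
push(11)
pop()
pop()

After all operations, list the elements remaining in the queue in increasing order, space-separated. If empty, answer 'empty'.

push(49): heap contents = [49]
push(71): heap contents = [49, 71]
push(98): heap contents = [49, 71, 98]
pop() → 49: heap contents = [71, 98]
push(11): heap contents = [11, 71, 98]
pop() → 11: heap contents = [71, 98]
pop() → 71: heap contents = [98]

Answer: 98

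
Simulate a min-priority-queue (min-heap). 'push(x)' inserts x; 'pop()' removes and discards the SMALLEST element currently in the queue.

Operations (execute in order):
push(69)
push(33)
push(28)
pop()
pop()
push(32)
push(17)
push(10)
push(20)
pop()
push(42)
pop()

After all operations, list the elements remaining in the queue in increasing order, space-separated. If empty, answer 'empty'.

Answer: 20 32 42 69

Derivation:
push(69): heap contents = [69]
push(33): heap contents = [33, 69]
push(28): heap contents = [28, 33, 69]
pop() → 28: heap contents = [33, 69]
pop() → 33: heap contents = [69]
push(32): heap contents = [32, 69]
push(17): heap contents = [17, 32, 69]
push(10): heap contents = [10, 17, 32, 69]
push(20): heap contents = [10, 17, 20, 32, 69]
pop() → 10: heap contents = [17, 20, 32, 69]
push(42): heap contents = [17, 20, 32, 42, 69]
pop() → 17: heap contents = [20, 32, 42, 69]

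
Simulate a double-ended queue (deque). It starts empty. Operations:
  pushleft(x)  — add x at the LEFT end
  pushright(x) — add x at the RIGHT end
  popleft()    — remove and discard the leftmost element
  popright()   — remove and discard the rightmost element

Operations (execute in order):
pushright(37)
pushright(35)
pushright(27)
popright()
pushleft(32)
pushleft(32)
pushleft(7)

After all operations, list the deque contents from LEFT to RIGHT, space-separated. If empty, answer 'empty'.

Answer: 7 32 32 37 35

Derivation:
pushright(37): [37]
pushright(35): [37, 35]
pushright(27): [37, 35, 27]
popright(): [37, 35]
pushleft(32): [32, 37, 35]
pushleft(32): [32, 32, 37, 35]
pushleft(7): [7, 32, 32, 37, 35]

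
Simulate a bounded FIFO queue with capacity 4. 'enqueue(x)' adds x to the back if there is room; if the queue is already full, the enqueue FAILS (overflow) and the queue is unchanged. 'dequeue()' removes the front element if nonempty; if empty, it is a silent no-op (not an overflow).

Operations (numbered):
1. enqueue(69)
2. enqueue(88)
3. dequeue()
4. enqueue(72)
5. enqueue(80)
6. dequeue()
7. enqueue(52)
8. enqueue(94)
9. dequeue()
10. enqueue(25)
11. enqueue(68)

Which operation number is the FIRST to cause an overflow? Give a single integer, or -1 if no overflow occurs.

Answer: 11

Derivation:
1. enqueue(69): size=1
2. enqueue(88): size=2
3. dequeue(): size=1
4. enqueue(72): size=2
5. enqueue(80): size=3
6. dequeue(): size=2
7. enqueue(52): size=3
8. enqueue(94): size=4
9. dequeue(): size=3
10. enqueue(25): size=4
11. enqueue(68): size=4=cap → OVERFLOW (fail)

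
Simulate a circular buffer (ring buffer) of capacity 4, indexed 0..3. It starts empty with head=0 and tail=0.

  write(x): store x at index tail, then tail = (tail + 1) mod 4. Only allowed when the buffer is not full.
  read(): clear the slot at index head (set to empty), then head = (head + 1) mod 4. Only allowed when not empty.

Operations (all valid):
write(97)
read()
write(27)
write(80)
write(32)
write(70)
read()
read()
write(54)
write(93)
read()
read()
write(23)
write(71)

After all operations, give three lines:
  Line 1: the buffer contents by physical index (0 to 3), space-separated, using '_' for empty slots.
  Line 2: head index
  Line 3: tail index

Answer: 71 54 93 23
1
1

Derivation:
write(97): buf=[97 _ _ _], head=0, tail=1, size=1
read(): buf=[_ _ _ _], head=1, tail=1, size=0
write(27): buf=[_ 27 _ _], head=1, tail=2, size=1
write(80): buf=[_ 27 80 _], head=1, tail=3, size=2
write(32): buf=[_ 27 80 32], head=1, tail=0, size=3
write(70): buf=[70 27 80 32], head=1, tail=1, size=4
read(): buf=[70 _ 80 32], head=2, tail=1, size=3
read(): buf=[70 _ _ 32], head=3, tail=1, size=2
write(54): buf=[70 54 _ 32], head=3, tail=2, size=3
write(93): buf=[70 54 93 32], head=3, tail=3, size=4
read(): buf=[70 54 93 _], head=0, tail=3, size=3
read(): buf=[_ 54 93 _], head=1, tail=3, size=2
write(23): buf=[_ 54 93 23], head=1, tail=0, size=3
write(71): buf=[71 54 93 23], head=1, tail=1, size=4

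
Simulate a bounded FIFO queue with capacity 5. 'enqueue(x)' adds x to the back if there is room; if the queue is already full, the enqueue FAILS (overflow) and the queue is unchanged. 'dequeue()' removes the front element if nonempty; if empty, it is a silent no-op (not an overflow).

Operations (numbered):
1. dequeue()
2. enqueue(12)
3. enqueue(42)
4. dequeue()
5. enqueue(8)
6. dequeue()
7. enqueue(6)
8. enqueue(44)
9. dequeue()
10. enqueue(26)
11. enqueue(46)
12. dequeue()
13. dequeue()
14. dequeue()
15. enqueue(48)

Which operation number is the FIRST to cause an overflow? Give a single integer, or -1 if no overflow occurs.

1. dequeue(): empty, no-op, size=0
2. enqueue(12): size=1
3. enqueue(42): size=2
4. dequeue(): size=1
5. enqueue(8): size=2
6. dequeue(): size=1
7. enqueue(6): size=2
8. enqueue(44): size=3
9. dequeue(): size=2
10. enqueue(26): size=3
11. enqueue(46): size=4
12. dequeue(): size=3
13. dequeue(): size=2
14. dequeue(): size=1
15. enqueue(48): size=2

Answer: -1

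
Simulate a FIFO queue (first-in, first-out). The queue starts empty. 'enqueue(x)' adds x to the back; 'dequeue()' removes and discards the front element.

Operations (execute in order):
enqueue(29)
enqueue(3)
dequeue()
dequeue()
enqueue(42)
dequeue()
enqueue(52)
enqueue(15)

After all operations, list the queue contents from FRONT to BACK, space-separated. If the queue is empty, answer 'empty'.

Answer: 52 15

Derivation:
enqueue(29): [29]
enqueue(3): [29, 3]
dequeue(): [3]
dequeue(): []
enqueue(42): [42]
dequeue(): []
enqueue(52): [52]
enqueue(15): [52, 15]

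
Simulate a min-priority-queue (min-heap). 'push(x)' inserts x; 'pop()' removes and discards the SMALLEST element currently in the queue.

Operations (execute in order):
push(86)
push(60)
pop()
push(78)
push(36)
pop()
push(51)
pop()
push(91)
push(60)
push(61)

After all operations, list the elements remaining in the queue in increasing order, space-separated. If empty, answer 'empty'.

push(86): heap contents = [86]
push(60): heap contents = [60, 86]
pop() → 60: heap contents = [86]
push(78): heap contents = [78, 86]
push(36): heap contents = [36, 78, 86]
pop() → 36: heap contents = [78, 86]
push(51): heap contents = [51, 78, 86]
pop() → 51: heap contents = [78, 86]
push(91): heap contents = [78, 86, 91]
push(60): heap contents = [60, 78, 86, 91]
push(61): heap contents = [60, 61, 78, 86, 91]

Answer: 60 61 78 86 91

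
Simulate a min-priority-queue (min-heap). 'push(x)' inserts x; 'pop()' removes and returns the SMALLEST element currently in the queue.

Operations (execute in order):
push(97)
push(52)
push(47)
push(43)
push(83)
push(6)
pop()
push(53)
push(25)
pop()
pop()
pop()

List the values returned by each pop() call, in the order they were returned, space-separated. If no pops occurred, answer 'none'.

Answer: 6 25 43 47

Derivation:
push(97): heap contents = [97]
push(52): heap contents = [52, 97]
push(47): heap contents = [47, 52, 97]
push(43): heap contents = [43, 47, 52, 97]
push(83): heap contents = [43, 47, 52, 83, 97]
push(6): heap contents = [6, 43, 47, 52, 83, 97]
pop() → 6: heap contents = [43, 47, 52, 83, 97]
push(53): heap contents = [43, 47, 52, 53, 83, 97]
push(25): heap contents = [25, 43, 47, 52, 53, 83, 97]
pop() → 25: heap contents = [43, 47, 52, 53, 83, 97]
pop() → 43: heap contents = [47, 52, 53, 83, 97]
pop() → 47: heap contents = [52, 53, 83, 97]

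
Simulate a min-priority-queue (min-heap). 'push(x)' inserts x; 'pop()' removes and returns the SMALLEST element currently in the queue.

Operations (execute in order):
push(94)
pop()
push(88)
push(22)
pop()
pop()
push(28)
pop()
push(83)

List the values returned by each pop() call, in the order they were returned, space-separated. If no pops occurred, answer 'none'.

Answer: 94 22 88 28

Derivation:
push(94): heap contents = [94]
pop() → 94: heap contents = []
push(88): heap contents = [88]
push(22): heap contents = [22, 88]
pop() → 22: heap contents = [88]
pop() → 88: heap contents = []
push(28): heap contents = [28]
pop() → 28: heap contents = []
push(83): heap contents = [83]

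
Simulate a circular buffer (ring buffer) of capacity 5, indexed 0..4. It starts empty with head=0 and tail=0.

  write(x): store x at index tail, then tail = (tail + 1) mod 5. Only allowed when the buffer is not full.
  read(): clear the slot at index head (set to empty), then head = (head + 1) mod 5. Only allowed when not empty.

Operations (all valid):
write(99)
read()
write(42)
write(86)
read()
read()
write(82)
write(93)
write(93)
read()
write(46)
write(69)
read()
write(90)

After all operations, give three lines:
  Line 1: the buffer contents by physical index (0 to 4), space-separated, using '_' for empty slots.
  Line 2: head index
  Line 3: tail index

Answer: 93 46 69 90 _
0
4

Derivation:
write(99): buf=[99 _ _ _ _], head=0, tail=1, size=1
read(): buf=[_ _ _ _ _], head=1, tail=1, size=0
write(42): buf=[_ 42 _ _ _], head=1, tail=2, size=1
write(86): buf=[_ 42 86 _ _], head=1, tail=3, size=2
read(): buf=[_ _ 86 _ _], head=2, tail=3, size=1
read(): buf=[_ _ _ _ _], head=3, tail=3, size=0
write(82): buf=[_ _ _ 82 _], head=3, tail=4, size=1
write(93): buf=[_ _ _ 82 93], head=3, tail=0, size=2
write(93): buf=[93 _ _ 82 93], head=3, tail=1, size=3
read(): buf=[93 _ _ _ 93], head=4, tail=1, size=2
write(46): buf=[93 46 _ _ 93], head=4, tail=2, size=3
write(69): buf=[93 46 69 _ 93], head=4, tail=3, size=4
read(): buf=[93 46 69 _ _], head=0, tail=3, size=3
write(90): buf=[93 46 69 90 _], head=0, tail=4, size=4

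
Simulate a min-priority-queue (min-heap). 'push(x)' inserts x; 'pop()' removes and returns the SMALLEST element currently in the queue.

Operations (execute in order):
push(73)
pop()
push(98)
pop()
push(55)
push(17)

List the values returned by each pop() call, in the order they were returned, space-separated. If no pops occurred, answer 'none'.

Answer: 73 98

Derivation:
push(73): heap contents = [73]
pop() → 73: heap contents = []
push(98): heap contents = [98]
pop() → 98: heap contents = []
push(55): heap contents = [55]
push(17): heap contents = [17, 55]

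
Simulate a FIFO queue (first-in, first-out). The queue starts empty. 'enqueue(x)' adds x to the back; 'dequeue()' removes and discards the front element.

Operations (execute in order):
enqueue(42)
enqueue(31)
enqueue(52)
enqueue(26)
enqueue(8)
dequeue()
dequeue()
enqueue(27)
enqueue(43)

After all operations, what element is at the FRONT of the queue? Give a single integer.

Answer: 52

Derivation:
enqueue(42): queue = [42]
enqueue(31): queue = [42, 31]
enqueue(52): queue = [42, 31, 52]
enqueue(26): queue = [42, 31, 52, 26]
enqueue(8): queue = [42, 31, 52, 26, 8]
dequeue(): queue = [31, 52, 26, 8]
dequeue(): queue = [52, 26, 8]
enqueue(27): queue = [52, 26, 8, 27]
enqueue(43): queue = [52, 26, 8, 27, 43]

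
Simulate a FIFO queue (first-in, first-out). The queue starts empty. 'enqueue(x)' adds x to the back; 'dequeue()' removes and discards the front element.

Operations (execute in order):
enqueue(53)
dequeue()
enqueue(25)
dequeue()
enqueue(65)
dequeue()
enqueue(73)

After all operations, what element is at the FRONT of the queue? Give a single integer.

Answer: 73

Derivation:
enqueue(53): queue = [53]
dequeue(): queue = []
enqueue(25): queue = [25]
dequeue(): queue = []
enqueue(65): queue = [65]
dequeue(): queue = []
enqueue(73): queue = [73]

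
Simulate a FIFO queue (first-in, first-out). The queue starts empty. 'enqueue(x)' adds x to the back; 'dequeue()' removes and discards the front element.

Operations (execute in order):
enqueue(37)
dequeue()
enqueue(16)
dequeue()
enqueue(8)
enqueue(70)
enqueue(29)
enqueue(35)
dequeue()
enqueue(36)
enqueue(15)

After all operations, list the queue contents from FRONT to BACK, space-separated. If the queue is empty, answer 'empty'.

enqueue(37): [37]
dequeue(): []
enqueue(16): [16]
dequeue(): []
enqueue(8): [8]
enqueue(70): [8, 70]
enqueue(29): [8, 70, 29]
enqueue(35): [8, 70, 29, 35]
dequeue(): [70, 29, 35]
enqueue(36): [70, 29, 35, 36]
enqueue(15): [70, 29, 35, 36, 15]

Answer: 70 29 35 36 15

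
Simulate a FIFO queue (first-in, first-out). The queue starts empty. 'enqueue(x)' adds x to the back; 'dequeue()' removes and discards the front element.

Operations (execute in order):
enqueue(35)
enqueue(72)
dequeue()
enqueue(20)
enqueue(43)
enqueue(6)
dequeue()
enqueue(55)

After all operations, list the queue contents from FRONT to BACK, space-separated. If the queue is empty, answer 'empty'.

enqueue(35): [35]
enqueue(72): [35, 72]
dequeue(): [72]
enqueue(20): [72, 20]
enqueue(43): [72, 20, 43]
enqueue(6): [72, 20, 43, 6]
dequeue(): [20, 43, 6]
enqueue(55): [20, 43, 6, 55]

Answer: 20 43 6 55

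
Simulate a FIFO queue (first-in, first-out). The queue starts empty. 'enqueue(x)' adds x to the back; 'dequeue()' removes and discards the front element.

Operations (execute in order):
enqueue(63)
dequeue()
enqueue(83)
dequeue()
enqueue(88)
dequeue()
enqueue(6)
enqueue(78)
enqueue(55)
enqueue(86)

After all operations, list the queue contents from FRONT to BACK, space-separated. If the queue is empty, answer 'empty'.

Answer: 6 78 55 86

Derivation:
enqueue(63): [63]
dequeue(): []
enqueue(83): [83]
dequeue(): []
enqueue(88): [88]
dequeue(): []
enqueue(6): [6]
enqueue(78): [6, 78]
enqueue(55): [6, 78, 55]
enqueue(86): [6, 78, 55, 86]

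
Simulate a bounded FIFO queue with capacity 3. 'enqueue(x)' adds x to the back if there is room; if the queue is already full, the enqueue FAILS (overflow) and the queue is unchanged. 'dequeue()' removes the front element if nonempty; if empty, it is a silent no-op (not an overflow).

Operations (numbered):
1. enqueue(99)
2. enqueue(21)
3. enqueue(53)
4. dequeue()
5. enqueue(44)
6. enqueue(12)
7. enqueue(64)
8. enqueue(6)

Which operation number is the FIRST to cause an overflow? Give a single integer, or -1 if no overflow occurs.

1. enqueue(99): size=1
2. enqueue(21): size=2
3. enqueue(53): size=3
4. dequeue(): size=2
5. enqueue(44): size=3
6. enqueue(12): size=3=cap → OVERFLOW (fail)
7. enqueue(64): size=3=cap → OVERFLOW (fail)
8. enqueue(6): size=3=cap → OVERFLOW (fail)

Answer: 6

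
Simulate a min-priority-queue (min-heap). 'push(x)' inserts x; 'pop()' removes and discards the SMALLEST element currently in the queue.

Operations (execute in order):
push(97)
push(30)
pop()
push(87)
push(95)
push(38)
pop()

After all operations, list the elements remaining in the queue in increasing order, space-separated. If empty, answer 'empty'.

Answer: 87 95 97

Derivation:
push(97): heap contents = [97]
push(30): heap contents = [30, 97]
pop() → 30: heap contents = [97]
push(87): heap contents = [87, 97]
push(95): heap contents = [87, 95, 97]
push(38): heap contents = [38, 87, 95, 97]
pop() → 38: heap contents = [87, 95, 97]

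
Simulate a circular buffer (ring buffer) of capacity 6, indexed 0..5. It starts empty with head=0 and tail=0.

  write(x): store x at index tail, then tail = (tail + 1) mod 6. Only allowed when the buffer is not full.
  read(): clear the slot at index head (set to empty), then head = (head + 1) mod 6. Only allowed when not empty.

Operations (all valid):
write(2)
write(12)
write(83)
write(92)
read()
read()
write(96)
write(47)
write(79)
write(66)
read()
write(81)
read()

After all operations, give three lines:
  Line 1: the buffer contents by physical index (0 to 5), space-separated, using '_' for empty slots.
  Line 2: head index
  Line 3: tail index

Answer: 79 66 81 _ 96 47
4
3

Derivation:
write(2): buf=[2 _ _ _ _ _], head=0, tail=1, size=1
write(12): buf=[2 12 _ _ _ _], head=0, tail=2, size=2
write(83): buf=[2 12 83 _ _ _], head=0, tail=3, size=3
write(92): buf=[2 12 83 92 _ _], head=0, tail=4, size=4
read(): buf=[_ 12 83 92 _ _], head=1, tail=4, size=3
read(): buf=[_ _ 83 92 _ _], head=2, tail=4, size=2
write(96): buf=[_ _ 83 92 96 _], head=2, tail=5, size=3
write(47): buf=[_ _ 83 92 96 47], head=2, tail=0, size=4
write(79): buf=[79 _ 83 92 96 47], head=2, tail=1, size=5
write(66): buf=[79 66 83 92 96 47], head=2, tail=2, size=6
read(): buf=[79 66 _ 92 96 47], head=3, tail=2, size=5
write(81): buf=[79 66 81 92 96 47], head=3, tail=3, size=6
read(): buf=[79 66 81 _ 96 47], head=4, tail=3, size=5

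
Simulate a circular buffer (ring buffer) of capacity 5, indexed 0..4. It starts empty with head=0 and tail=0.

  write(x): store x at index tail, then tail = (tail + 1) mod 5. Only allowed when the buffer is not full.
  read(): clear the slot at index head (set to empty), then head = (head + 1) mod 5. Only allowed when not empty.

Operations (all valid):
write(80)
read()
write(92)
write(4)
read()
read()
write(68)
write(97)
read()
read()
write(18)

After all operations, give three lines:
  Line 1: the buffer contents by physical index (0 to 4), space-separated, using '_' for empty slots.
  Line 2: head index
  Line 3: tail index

Answer: 18 _ _ _ _
0
1

Derivation:
write(80): buf=[80 _ _ _ _], head=0, tail=1, size=1
read(): buf=[_ _ _ _ _], head=1, tail=1, size=0
write(92): buf=[_ 92 _ _ _], head=1, tail=2, size=1
write(4): buf=[_ 92 4 _ _], head=1, tail=3, size=2
read(): buf=[_ _ 4 _ _], head=2, tail=3, size=1
read(): buf=[_ _ _ _ _], head=3, tail=3, size=0
write(68): buf=[_ _ _ 68 _], head=3, tail=4, size=1
write(97): buf=[_ _ _ 68 97], head=3, tail=0, size=2
read(): buf=[_ _ _ _ 97], head=4, tail=0, size=1
read(): buf=[_ _ _ _ _], head=0, tail=0, size=0
write(18): buf=[18 _ _ _ _], head=0, tail=1, size=1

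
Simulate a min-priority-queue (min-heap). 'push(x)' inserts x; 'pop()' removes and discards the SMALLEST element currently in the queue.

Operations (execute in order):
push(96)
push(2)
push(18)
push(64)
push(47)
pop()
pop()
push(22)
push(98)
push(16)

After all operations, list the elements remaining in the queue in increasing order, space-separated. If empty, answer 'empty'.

Answer: 16 22 47 64 96 98

Derivation:
push(96): heap contents = [96]
push(2): heap contents = [2, 96]
push(18): heap contents = [2, 18, 96]
push(64): heap contents = [2, 18, 64, 96]
push(47): heap contents = [2, 18, 47, 64, 96]
pop() → 2: heap contents = [18, 47, 64, 96]
pop() → 18: heap contents = [47, 64, 96]
push(22): heap contents = [22, 47, 64, 96]
push(98): heap contents = [22, 47, 64, 96, 98]
push(16): heap contents = [16, 22, 47, 64, 96, 98]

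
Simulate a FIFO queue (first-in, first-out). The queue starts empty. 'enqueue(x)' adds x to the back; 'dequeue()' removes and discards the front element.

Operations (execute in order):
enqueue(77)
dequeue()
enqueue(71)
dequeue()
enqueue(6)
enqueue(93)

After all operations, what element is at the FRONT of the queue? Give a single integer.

enqueue(77): queue = [77]
dequeue(): queue = []
enqueue(71): queue = [71]
dequeue(): queue = []
enqueue(6): queue = [6]
enqueue(93): queue = [6, 93]

Answer: 6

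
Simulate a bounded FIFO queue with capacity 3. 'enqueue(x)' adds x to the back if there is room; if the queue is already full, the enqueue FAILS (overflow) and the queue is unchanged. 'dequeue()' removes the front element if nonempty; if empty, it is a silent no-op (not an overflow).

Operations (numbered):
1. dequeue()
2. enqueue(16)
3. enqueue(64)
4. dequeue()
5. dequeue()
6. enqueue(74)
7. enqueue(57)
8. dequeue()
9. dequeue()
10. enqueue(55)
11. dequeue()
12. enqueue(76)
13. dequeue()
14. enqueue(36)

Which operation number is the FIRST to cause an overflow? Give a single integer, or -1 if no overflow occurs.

Answer: -1

Derivation:
1. dequeue(): empty, no-op, size=0
2. enqueue(16): size=1
3. enqueue(64): size=2
4. dequeue(): size=1
5. dequeue(): size=0
6. enqueue(74): size=1
7. enqueue(57): size=2
8. dequeue(): size=1
9. dequeue(): size=0
10. enqueue(55): size=1
11. dequeue(): size=0
12. enqueue(76): size=1
13. dequeue(): size=0
14. enqueue(36): size=1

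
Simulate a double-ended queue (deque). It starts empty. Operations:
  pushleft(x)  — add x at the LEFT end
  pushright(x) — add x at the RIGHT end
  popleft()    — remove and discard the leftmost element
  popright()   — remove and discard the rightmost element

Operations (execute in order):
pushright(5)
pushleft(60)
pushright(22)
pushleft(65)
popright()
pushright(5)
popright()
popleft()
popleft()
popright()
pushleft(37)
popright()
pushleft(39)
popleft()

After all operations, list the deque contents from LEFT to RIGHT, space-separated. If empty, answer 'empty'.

pushright(5): [5]
pushleft(60): [60, 5]
pushright(22): [60, 5, 22]
pushleft(65): [65, 60, 5, 22]
popright(): [65, 60, 5]
pushright(5): [65, 60, 5, 5]
popright(): [65, 60, 5]
popleft(): [60, 5]
popleft(): [5]
popright(): []
pushleft(37): [37]
popright(): []
pushleft(39): [39]
popleft(): []

Answer: empty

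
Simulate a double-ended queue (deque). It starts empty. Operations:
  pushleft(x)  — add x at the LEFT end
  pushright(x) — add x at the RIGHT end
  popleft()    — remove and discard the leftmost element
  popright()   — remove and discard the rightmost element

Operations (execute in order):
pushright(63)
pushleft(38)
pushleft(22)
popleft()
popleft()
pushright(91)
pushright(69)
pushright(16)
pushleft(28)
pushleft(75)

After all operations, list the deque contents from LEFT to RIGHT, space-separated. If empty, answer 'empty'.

Answer: 75 28 63 91 69 16

Derivation:
pushright(63): [63]
pushleft(38): [38, 63]
pushleft(22): [22, 38, 63]
popleft(): [38, 63]
popleft(): [63]
pushright(91): [63, 91]
pushright(69): [63, 91, 69]
pushright(16): [63, 91, 69, 16]
pushleft(28): [28, 63, 91, 69, 16]
pushleft(75): [75, 28, 63, 91, 69, 16]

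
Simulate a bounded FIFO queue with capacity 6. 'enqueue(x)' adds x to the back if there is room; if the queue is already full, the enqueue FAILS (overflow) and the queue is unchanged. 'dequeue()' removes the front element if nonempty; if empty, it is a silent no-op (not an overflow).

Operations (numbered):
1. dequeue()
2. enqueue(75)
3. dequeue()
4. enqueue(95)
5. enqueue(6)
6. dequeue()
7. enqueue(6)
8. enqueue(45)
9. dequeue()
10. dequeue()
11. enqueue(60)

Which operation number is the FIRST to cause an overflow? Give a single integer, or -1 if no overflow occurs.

Answer: -1

Derivation:
1. dequeue(): empty, no-op, size=0
2. enqueue(75): size=1
3. dequeue(): size=0
4. enqueue(95): size=1
5. enqueue(6): size=2
6. dequeue(): size=1
7. enqueue(6): size=2
8. enqueue(45): size=3
9. dequeue(): size=2
10. dequeue(): size=1
11. enqueue(60): size=2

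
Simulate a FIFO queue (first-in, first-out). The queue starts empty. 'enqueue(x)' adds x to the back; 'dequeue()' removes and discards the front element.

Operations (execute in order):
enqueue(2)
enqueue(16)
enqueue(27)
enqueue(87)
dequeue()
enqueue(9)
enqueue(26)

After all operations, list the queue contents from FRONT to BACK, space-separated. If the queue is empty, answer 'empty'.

enqueue(2): [2]
enqueue(16): [2, 16]
enqueue(27): [2, 16, 27]
enqueue(87): [2, 16, 27, 87]
dequeue(): [16, 27, 87]
enqueue(9): [16, 27, 87, 9]
enqueue(26): [16, 27, 87, 9, 26]

Answer: 16 27 87 9 26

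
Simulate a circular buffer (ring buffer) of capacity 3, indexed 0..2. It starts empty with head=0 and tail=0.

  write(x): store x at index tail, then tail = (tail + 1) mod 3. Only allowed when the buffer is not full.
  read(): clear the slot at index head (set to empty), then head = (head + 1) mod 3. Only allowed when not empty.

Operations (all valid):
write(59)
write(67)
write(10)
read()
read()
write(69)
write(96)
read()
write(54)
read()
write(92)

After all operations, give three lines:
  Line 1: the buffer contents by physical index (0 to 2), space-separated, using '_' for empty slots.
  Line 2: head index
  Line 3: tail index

write(59): buf=[59 _ _], head=0, tail=1, size=1
write(67): buf=[59 67 _], head=0, tail=2, size=2
write(10): buf=[59 67 10], head=0, tail=0, size=3
read(): buf=[_ 67 10], head=1, tail=0, size=2
read(): buf=[_ _ 10], head=2, tail=0, size=1
write(69): buf=[69 _ 10], head=2, tail=1, size=2
write(96): buf=[69 96 10], head=2, tail=2, size=3
read(): buf=[69 96 _], head=0, tail=2, size=2
write(54): buf=[69 96 54], head=0, tail=0, size=3
read(): buf=[_ 96 54], head=1, tail=0, size=2
write(92): buf=[92 96 54], head=1, tail=1, size=3

Answer: 92 96 54
1
1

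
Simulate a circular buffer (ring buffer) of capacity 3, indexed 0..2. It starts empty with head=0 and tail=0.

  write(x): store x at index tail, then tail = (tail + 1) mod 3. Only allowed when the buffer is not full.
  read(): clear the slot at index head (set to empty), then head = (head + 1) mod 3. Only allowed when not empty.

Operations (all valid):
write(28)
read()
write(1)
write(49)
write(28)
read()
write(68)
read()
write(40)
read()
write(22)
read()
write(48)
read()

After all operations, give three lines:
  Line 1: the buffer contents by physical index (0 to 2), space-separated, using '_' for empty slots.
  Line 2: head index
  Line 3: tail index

Answer: 22 48 _
0
2

Derivation:
write(28): buf=[28 _ _], head=0, tail=1, size=1
read(): buf=[_ _ _], head=1, tail=1, size=0
write(1): buf=[_ 1 _], head=1, tail=2, size=1
write(49): buf=[_ 1 49], head=1, tail=0, size=2
write(28): buf=[28 1 49], head=1, tail=1, size=3
read(): buf=[28 _ 49], head=2, tail=1, size=2
write(68): buf=[28 68 49], head=2, tail=2, size=3
read(): buf=[28 68 _], head=0, tail=2, size=2
write(40): buf=[28 68 40], head=0, tail=0, size=3
read(): buf=[_ 68 40], head=1, tail=0, size=2
write(22): buf=[22 68 40], head=1, tail=1, size=3
read(): buf=[22 _ 40], head=2, tail=1, size=2
write(48): buf=[22 48 40], head=2, tail=2, size=3
read(): buf=[22 48 _], head=0, tail=2, size=2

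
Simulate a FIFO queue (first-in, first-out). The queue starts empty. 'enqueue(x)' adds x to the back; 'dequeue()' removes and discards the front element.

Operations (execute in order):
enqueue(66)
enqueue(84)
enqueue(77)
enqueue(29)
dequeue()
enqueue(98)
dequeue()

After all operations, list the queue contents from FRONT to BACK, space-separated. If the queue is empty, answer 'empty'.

enqueue(66): [66]
enqueue(84): [66, 84]
enqueue(77): [66, 84, 77]
enqueue(29): [66, 84, 77, 29]
dequeue(): [84, 77, 29]
enqueue(98): [84, 77, 29, 98]
dequeue(): [77, 29, 98]

Answer: 77 29 98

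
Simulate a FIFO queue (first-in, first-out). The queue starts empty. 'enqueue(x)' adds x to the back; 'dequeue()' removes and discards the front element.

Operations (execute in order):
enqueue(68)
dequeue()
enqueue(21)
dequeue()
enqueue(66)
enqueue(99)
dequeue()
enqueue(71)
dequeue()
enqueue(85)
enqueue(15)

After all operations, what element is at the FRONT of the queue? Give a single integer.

Answer: 71

Derivation:
enqueue(68): queue = [68]
dequeue(): queue = []
enqueue(21): queue = [21]
dequeue(): queue = []
enqueue(66): queue = [66]
enqueue(99): queue = [66, 99]
dequeue(): queue = [99]
enqueue(71): queue = [99, 71]
dequeue(): queue = [71]
enqueue(85): queue = [71, 85]
enqueue(15): queue = [71, 85, 15]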